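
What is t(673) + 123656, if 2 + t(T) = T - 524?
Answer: 123803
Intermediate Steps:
t(T) = -526 + T (t(T) = -2 + (T - 524) = -2 + (-524 + T) = -526 + T)
t(673) + 123656 = (-526 + 673) + 123656 = 147 + 123656 = 123803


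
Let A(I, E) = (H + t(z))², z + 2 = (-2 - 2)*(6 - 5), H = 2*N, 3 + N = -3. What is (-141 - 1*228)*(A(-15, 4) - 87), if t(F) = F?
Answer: -87453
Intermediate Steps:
N = -6 (N = -3 - 3 = -6)
H = -12 (H = 2*(-6) = -12)
z = -6 (z = -2 + (-2 - 2)*(6 - 5) = -2 - 4*1 = -2 - 4 = -6)
A(I, E) = 324 (A(I, E) = (-12 - 6)² = (-18)² = 324)
(-141 - 1*228)*(A(-15, 4) - 87) = (-141 - 1*228)*(324 - 87) = (-141 - 228)*237 = -369*237 = -87453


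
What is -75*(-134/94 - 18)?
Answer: 68475/47 ≈ 1456.9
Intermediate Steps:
-75*(-134/94 - 18) = -75*(-134*1/94 - 18) = -75*(-67/47 - 18) = -75*(-913/47) = 68475/47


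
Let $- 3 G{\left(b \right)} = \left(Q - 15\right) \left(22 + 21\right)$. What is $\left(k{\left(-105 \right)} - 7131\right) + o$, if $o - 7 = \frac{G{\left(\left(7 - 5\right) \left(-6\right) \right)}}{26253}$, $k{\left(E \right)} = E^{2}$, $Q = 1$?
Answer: $\frac{307239461}{78759} \approx 3901.0$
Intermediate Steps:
$G{\left(b \right)} = \frac{602}{3}$ ($G{\left(b \right)} = - \frac{\left(1 - 15\right) \left(22 + 21\right)}{3} = - \frac{\left(-14\right) 43}{3} = \left(- \frac{1}{3}\right) \left(-602\right) = \frac{602}{3}$)
$o = \frac{551915}{78759}$ ($o = 7 + \frac{602}{3 \cdot 26253} = 7 + \frac{602}{3} \cdot \frac{1}{26253} = 7 + \frac{602}{78759} = \frac{551915}{78759} \approx 7.0076$)
$\left(k{\left(-105 \right)} - 7131\right) + o = \left(\left(-105\right)^{2} - 7131\right) + \frac{551915}{78759} = \left(11025 - 7131\right) + \frac{551915}{78759} = 3894 + \frac{551915}{78759} = \frac{307239461}{78759}$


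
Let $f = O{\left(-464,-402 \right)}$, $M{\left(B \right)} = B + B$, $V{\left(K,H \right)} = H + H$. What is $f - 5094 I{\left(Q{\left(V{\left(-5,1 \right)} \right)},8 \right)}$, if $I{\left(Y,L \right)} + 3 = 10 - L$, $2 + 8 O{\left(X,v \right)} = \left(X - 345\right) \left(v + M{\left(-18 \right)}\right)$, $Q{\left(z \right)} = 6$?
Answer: $\frac{98773}{2} \approx 49387.0$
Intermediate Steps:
$V{\left(K,H \right)} = 2 H$
$M{\left(B \right)} = 2 B$
$O{\left(X,v \right)} = - \frac{1}{4} + \frac{\left(-345 + X\right) \left(-36 + v\right)}{8}$ ($O{\left(X,v \right)} = - \frac{1}{4} + \frac{\left(X - 345\right) \left(v + 2 \left(-18\right)\right)}{8} = - \frac{1}{4} + \frac{\left(-345 + X\right) \left(v - 36\right)}{8} = - \frac{1}{4} + \frac{\left(-345 + X\right) \left(-36 + v\right)}{8}$)
$f = \frac{88585}{2}$ ($f = \frac{6209}{4} - - \frac{69345}{4} - -2088 + \frac{1}{8} \left(-464\right) \left(-402\right) = \frac{6209}{4} + \frac{69345}{4} + 2088 + 23316 = \frac{88585}{2} \approx 44293.0$)
$I{\left(Y,L \right)} = 7 - L$ ($I{\left(Y,L \right)} = -3 - \left(-10 + L\right) = 7 - L$)
$f - 5094 I{\left(Q{\left(V{\left(-5,1 \right)} \right)},8 \right)} = \frac{88585}{2} - 5094 \left(7 - 8\right) = \frac{88585}{2} - -5094 = \frac{88585}{2} + 5094 = \frac{98773}{2}$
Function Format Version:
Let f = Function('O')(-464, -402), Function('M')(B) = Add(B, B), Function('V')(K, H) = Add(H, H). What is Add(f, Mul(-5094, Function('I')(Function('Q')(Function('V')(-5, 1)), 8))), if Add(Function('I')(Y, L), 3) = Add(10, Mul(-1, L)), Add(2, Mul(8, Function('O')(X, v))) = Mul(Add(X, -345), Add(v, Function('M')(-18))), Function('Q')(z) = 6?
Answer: Rational(98773, 2) ≈ 49387.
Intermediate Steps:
Function('V')(K, H) = Mul(2, H)
Function('M')(B) = Mul(2, B)
Function('O')(X, v) = Add(Rational(-1, 4), Mul(Rational(1, 8), Add(-345, X), Add(-36, v))) (Function('O')(X, v) = Add(Rational(-1, 4), Mul(Rational(1, 8), Mul(Add(X, -345), Add(v, Mul(2, -18))))) = Add(Rational(-1, 4), Mul(Rational(1, 8), Mul(Add(-345, X), Add(v, -36)))) = Add(Rational(-1, 4), Mul(Rational(1, 8), Mul(Add(-345, X), Add(-36, v)))) = Add(Rational(-1, 4), Mul(Rational(1, 8), Add(-345, X), Add(-36, v))))
f = Rational(88585, 2) (f = Add(Rational(6209, 4), Mul(Rational(-345, 8), -402), Mul(Rational(-9, 2), -464), Mul(Rational(1, 8), -464, -402)) = Add(Rational(6209, 4), Rational(69345, 4), 2088, 23316) = Rational(88585, 2) ≈ 44293.)
Function('I')(Y, L) = Add(7, Mul(-1, L)) (Function('I')(Y, L) = Add(-3, Add(10, Mul(-1, L))) = Add(7, Mul(-1, L)))
Add(f, Mul(-5094, Function('I')(Function('Q')(Function('V')(-5, 1)), 8))) = Add(Rational(88585, 2), Mul(-5094, Add(7, Mul(-1, 8)))) = Add(Rational(88585, 2), Mul(-5094, Add(7, -8))) = Add(Rational(88585, 2), Mul(-5094, -1)) = Add(Rational(88585, 2), 5094) = Rational(98773, 2)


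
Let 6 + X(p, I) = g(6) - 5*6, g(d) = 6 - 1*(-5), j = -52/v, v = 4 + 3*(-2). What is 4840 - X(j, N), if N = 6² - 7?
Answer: 4865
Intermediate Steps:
v = -2 (v = 4 - 6 = -2)
j = 26 (j = -52/(-2) = -52*(-½) = 26)
g(d) = 11 (g(d) = 6 + 5 = 11)
N = 29 (N = 36 - 7 = 29)
X(p, I) = -25 (X(p, I) = -6 + (11 - 5*6) = -6 + (11 - 30) = -6 - 19 = -25)
4840 - X(j, N) = 4840 - 1*(-25) = 4840 + 25 = 4865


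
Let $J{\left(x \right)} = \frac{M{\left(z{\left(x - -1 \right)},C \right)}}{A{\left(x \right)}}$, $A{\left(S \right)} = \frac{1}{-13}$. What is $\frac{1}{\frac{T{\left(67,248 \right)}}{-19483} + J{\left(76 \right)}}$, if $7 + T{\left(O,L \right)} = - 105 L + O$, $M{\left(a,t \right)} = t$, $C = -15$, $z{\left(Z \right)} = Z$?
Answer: $\frac{19483}{3825165} \approx 0.0050934$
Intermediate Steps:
$T{\left(O,L \right)} = -7 + O - 105 L$ ($T{\left(O,L \right)} = -7 - \left(- O + 105 L\right) = -7 + O - 105 L$)
$A{\left(S \right)} = - \frac{1}{13}$
$J{\left(x \right)} = 195$ ($J{\left(x \right)} = - \frac{15}{- \frac{1}{13}} = \left(-15\right) \left(-13\right) = 195$)
$\frac{1}{\frac{T{\left(67,248 \right)}}{-19483} + J{\left(76 \right)}} = \frac{1}{\frac{-7 + 67 - 26040}{-19483} + 195} = \frac{1}{\left(-7 + 67 - 26040\right) \left(- \frac{1}{19483}\right) + 195} = \frac{1}{\left(-25980\right) \left(- \frac{1}{19483}\right) + 195} = \frac{1}{\frac{25980}{19483} + 195} = \frac{1}{\frac{3825165}{19483}} = \frac{19483}{3825165}$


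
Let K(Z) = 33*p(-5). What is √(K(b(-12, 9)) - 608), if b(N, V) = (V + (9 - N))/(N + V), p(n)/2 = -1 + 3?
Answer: 2*I*√119 ≈ 21.817*I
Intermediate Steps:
p(n) = 4 (p(n) = 2*(-1 + 3) = 2*2 = 4)
b(N, V) = (9 + V - N)/(N + V)
K(Z) = 132 (K(Z) = 33*4 = 132)
√(K(b(-12, 9)) - 608) = √(132 - 608) = √(-476) = 2*I*√119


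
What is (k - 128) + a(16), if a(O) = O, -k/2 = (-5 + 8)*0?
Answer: -112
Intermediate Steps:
k = 0 (k = -2*(-5 + 8)*0 = -6*0 = -2*0 = 0)
(k - 128) + a(16) = (0 - 128) + 16 = -128 + 16 = -112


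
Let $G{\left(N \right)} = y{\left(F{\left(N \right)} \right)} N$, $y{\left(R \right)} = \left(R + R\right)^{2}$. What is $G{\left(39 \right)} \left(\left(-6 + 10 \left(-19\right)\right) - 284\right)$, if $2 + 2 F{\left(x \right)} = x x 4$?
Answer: $-692466353280$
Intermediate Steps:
$F{\left(x \right)} = -1 + 2 x^{2}$ ($F{\left(x \right)} = -1 + \frac{x x 4}{2} = -1 + \frac{x^{2} \cdot 4}{2} = -1 + \frac{4 x^{2}}{2} = -1 + 2 x^{2}$)
$y{\left(R \right)} = 4 R^{2}$ ($y{\left(R \right)} = \left(2 R\right)^{2} = 4 R^{2}$)
$G{\left(N \right)} = 4 N \left(-1 + 2 N^{2}\right)^{2}$ ($G{\left(N \right)} = 4 \left(-1 + 2 N^{2}\right)^{2} N = 4 N \left(-1 + 2 N^{2}\right)^{2}$)
$G{\left(39 \right)} \left(\left(-6 + 10 \left(-19\right)\right) - 284\right) = 4 \cdot 39 \left(-1 + 2 \cdot 39^{2}\right)^{2} \left(\left(-6 + 10 \left(-19\right)\right) - 284\right) = 4 \cdot 39 \left(-1 + 2 \cdot 1521\right)^{2} \left(\left(-6 - 190\right) - 284\right) = 4 \cdot 39 \left(-1 + 3042\right)^{2} \left(-196 - 284\right) = 4 \cdot 39 \cdot 3041^{2} \left(-480\right) = 4 \cdot 39 \cdot 9247681 \left(-480\right) = 1442638236 \left(-480\right) = -692466353280$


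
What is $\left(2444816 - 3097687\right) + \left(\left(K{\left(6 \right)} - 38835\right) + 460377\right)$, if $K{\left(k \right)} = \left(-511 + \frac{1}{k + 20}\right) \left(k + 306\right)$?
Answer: $-390749$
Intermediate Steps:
$K{\left(k \right)} = \left(-511 + \frac{1}{20 + k}\right) \left(306 + k\right)$
$\left(2444816 - 3097687\right) + \left(\left(K{\left(6 \right)} - 38835\right) + 460377\right) = \left(2444816 - 3097687\right) + \left(\left(\frac{-3127014 - 999510 - 511 \cdot 6^{2}}{20 + 6} - 38835\right) + 460377\right) = -652871 + \left(\left(\frac{-3127014 - 999510 - 18396}{26} - 38835\right) + 460377\right) = -652871 + \left(\left(\frac{1}{26} \left(-4144920\right) - 38835\right) + 460377\right) = -652871 + \left(\left(-159420 - 38835\right) + 460377\right) = -652871 + \left(-198255 + 460377\right) = -652871 + 262122 = -390749$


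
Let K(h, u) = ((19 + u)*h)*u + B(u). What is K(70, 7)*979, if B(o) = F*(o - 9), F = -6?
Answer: 12484208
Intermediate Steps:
B(o) = 54 - 6*o (B(o) = -6*(o - 9) = -6*(-9 + o) = 54 - 6*o)
K(h, u) = 54 - 6*u + h*u*(19 + u) (K(h, u) = ((19 + u)*h)*u + (54 - 6*u) = (h*(19 + u))*u + (54 - 6*u) = h*u*(19 + u) + (54 - 6*u) = 54 - 6*u + h*u*(19 + u))
K(70, 7)*979 = (54 - 6*7 + 70*7² + 19*70*7)*979 = (54 - 42 + 70*49 + 9310)*979 = (54 - 42 + 3430 + 9310)*979 = 12752*979 = 12484208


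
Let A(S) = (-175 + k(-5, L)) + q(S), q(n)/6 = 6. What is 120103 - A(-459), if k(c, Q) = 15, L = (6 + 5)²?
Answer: 120227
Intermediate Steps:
L = 121 (L = 11² = 121)
q(n) = 36 (q(n) = 6*6 = 36)
A(S) = -124 (A(S) = (-175 + 15) + 36 = -160 + 36 = -124)
120103 - A(-459) = 120103 - 1*(-124) = 120103 + 124 = 120227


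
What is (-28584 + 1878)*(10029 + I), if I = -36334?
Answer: 702501330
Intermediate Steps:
(-28584 + 1878)*(10029 + I) = (-28584 + 1878)*(10029 - 36334) = -26706*(-26305) = 702501330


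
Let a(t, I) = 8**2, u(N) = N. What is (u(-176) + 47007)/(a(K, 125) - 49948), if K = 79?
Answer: -46831/49884 ≈ -0.93880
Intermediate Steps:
a(t, I) = 64
(u(-176) + 47007)/(a(K, 125) - 49948) = (-176 + 47007)/(64 - 49948) = 46831/(-49884) = 46831*(-1/49884) = -46831/49884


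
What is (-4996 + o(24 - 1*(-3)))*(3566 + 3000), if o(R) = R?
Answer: -32626454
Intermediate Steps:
(-4996 + o(24 - 1*(-3)))*(3566 + 3000) = (-4996 + (24 - 1*(-3)))*(3566 + 3000) = (-4996 + (24 + 3))*6566 = (-4996 + 27)*6566 = -4969*6566 = -32626454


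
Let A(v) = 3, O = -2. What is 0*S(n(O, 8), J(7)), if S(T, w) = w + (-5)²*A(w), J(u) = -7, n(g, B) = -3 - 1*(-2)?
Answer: 0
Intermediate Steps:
n(g, B) = -1 (n(g, B) = -3 + 2 = -1)
S(T, w) = 75 + w (S(T, w) = w + (-5)²*3 = w + 25*3 = w + 75 = 75 + w)
0*S(n(O, 8), J(7)) = 0*(75 - 7) = 0*68 = 0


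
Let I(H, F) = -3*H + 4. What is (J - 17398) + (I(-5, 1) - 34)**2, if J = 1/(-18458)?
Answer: -316979235/18458 ≈ -17173.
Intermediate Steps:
I(H, F) = 4 - 3*H
J = -1/18458 ≈ -5.4177e-5
(J - 17398) + (I(-5, 1) - 34)**2 = (-1/18458 - 17398) + ((4 - 3*(-5)) - 34)**2 = -321132285/18458 + ((4 + 15) - 34)**2 = -321132285/18458 + (19 - 34)**2 = -321132285/18458 + (-15)**2 = -321132285/18458 + 225 = -316979235/18458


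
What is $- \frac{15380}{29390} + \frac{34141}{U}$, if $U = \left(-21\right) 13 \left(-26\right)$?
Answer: $\frac{89423675}{20861022} \approx 4.2866$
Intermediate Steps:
$U = 7098$ ($U = \left(-273\right) \left(-26\right) = 7098$)
$- \frac{15380}{29390} + \frac{34141}{U} = - \frac{15380}{29390} + \frac{34141}{7098} = \left(-15380\right) \frac{1}{29390} + 34141 \cdot \frac{1}{7098} = - \frac{1538}{2939} + \frac{34141}{7098} = \frac{89423675}{20861022}$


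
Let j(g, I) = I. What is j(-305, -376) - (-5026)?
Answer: 4650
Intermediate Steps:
j(-305, -376) - (-5026) = -376 - (-5026) = -376 - 1*(-5026) = -376 + 5026 = 4650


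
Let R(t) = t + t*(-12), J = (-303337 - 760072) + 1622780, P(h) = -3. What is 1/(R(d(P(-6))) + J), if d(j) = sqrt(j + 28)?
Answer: 1/559316 ≈ 1.7879e-6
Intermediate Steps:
d(j) = sqrt(28 + j)
J = 559371 (J = -1063409 + 1622780 = 559371)
R(t) = -11*t (R(t) = t - 12*t = -11*t)
1/(R(d(P(-6))) + J) = 1/(-11*sqrt(28 - 3) + 559371) = 1/(-11*sqrt(25) + 559371) = 1/(-11*5 + 559371) = 1/(-55 + 559371) = 1/559316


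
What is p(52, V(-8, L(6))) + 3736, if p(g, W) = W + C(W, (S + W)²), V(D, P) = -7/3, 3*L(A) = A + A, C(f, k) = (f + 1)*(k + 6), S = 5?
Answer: 100337/27 ≈ 3716.2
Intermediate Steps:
C(f, k) = (1 + f)*(6 + k)
L(A) = 2*A/3 (L(A) = (A + A)/3 = (2*A)/3 = 2*A/3)
V(D, P) = -7/3 (V(D, P) = -7*⅓ = -7/3)
p(g, W) = 6 + (5 + W)² + 7*W + W*(5 + W)² (p(g, W) = W + (6 + (5 + W)² + 6*W + W*(5 + W)²) = 6 + (5 + W)² + 7*W + W*(5 + W)²)
p(52, V(-8, L(6))) + 3736 = (31 + (-7/3)³ + 11*(-7/3)² + 42*(-7/3)) + 3736 = (31 - 343/27 + 11*(49/9) - 98) + 3736 = (31 - 343/27 + 539/9 - 98) + 3736 = -535/27 + 3736 = 100337/27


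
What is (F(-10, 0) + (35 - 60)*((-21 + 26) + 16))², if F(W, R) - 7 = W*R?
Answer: 268324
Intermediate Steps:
F(W, R) = 7 + R*W (F(W, R) = 7 + W*R = 7 + R*W)
(F(-10, 0) + (35 - 60)*((-21 + 26) + 16))² = ((7 + 0*(-10)) + (35 - 60)*((-21 + 26) + 16))² = ((7 + 0) - 25*(5 + 16))² = (7 - 25*21)² = (7 - 525)² = (-518)² = 268324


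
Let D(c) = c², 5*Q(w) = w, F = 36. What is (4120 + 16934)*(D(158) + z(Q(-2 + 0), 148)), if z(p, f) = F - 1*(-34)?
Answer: 527065836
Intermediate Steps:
Q(w) = w/5
z(p, f) = 70 (z(p, f) = 36 - 1*(-34) = 36 + 34 = 70)
(4120 + 16934)*(D(158) + z(Q(-2 + 0), 148)) = (4120 + 16934)*(158² + 70) = 21054*(24964 + 70) = 21054*25034 = 527065836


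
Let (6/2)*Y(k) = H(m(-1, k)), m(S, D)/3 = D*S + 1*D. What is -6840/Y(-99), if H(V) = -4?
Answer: 5130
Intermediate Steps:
m(S, D) = 3*D + 3*D*S (m(S, D) = 3*(D*S + 1*D) = 3*(D*S + D) = 3*(D + D*S) = 3*D + 3*D*S)
Y(k) = -4/3 (Y(k) = (⅓)*(-4) = -4/3)
-6840/Y(-99) = -6840/(-4/3) = -6840*(-¾) = 5130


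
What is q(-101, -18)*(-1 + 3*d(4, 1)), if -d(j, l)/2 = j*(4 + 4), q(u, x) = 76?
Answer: -14668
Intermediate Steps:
d(j, l) = -16*j (d(j, l) = -2*j*(4 + 4) = -2*j*8 = -16*j)
q(-101, -18)*(-1 + 3*d(4, 1)) = 76*(-1 + 3*(-16*4)) = 76*(-1 + 3*(-64)) = 76*(-1 - 192) = 76*(-193) = -14668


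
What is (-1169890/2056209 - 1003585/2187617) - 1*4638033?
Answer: -20862794292591985844/4498197763953 ≈ -4.6380e+6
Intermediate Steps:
(-1169890/2056209 - 1003585/2187617) - 1*4638033 = (-1169890*1/2056209 - 1003585*1/2187617) - 4638033 = (-1169890/2056209 - 1003585/2187617) - 4638033 = -4622851761395/4498197763953 - 4638033 = -20862794292591985844/4498197763953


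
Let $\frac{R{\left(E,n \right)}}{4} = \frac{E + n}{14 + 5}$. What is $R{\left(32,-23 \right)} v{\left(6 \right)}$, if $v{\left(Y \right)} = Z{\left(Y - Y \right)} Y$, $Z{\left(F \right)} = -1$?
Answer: $- \frac{216}{19} \approx -11.368$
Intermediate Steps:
$v{\left(Y \right)} = - Y$
$R{\left(E,n \right)} = \frac{4 E}{19} + \frac{4 n}{19}$ ($R{\left(E,n \right)} = 4 \frac{E + n}{14 + 5} = 4 \frac{E + n}{19} = 4 \left(E + n\right) \frac{1}{19} = 4 \left(\frac{E}{19} + \frac{n}{19}\right) = \frac{4 E}{19} + \frac{4 n}{19}$)
$R{\left(32,-23 \right)} v{\left(6 \right)} = \left(\frac{4}{19} \cdot 32 + \frac{4}{19} \left(-23\right)\right) \left(\left(-1\right) 6\right) = \left(\frac{128}{19} - \frac{92}{19}\right) \left(-6\right) = \frac{36}{19} \left(-6\right) = - \frac{216}{19}$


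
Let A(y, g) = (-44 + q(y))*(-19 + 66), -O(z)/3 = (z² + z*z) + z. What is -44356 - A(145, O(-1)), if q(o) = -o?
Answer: -35473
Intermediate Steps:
O(z) = -6*z² - 3*z (O(z) = -3*((z² + z*z) + z) = -3*((z² + z²) + z) = -3*(2*z² + z) = -3*(z + 2*z²) = -6*z² - 3*z)
A(y, g) = -2068 - 47*y (A(y, g) = (-44 - y)*(-19 + 66) = (-44 - y)*47 = -2068 - 47*y)
-44356 - A(145, O(-1)) = -44356 - (-2068 - 47*145) = -44356 - (-2068 - 6815) = -44356 - 1*(-8883) = -44356 + 8883 = -35473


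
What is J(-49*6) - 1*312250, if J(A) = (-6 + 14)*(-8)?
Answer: -312314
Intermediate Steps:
J(A) = -64 (J(A) = 8*(-8) = -64)
J(-49*6) - 1*312250 = -64 - 1*312250 = -64 - 312250 = -312314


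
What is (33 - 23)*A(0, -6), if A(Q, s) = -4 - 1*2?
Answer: -60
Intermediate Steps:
A(Q, s) = -6 (A(Q, s) = -4 - 2 = -6)
(33 - 23)*A(0, -6) = (33 - 23)*(-6) = 10*(-6) = -60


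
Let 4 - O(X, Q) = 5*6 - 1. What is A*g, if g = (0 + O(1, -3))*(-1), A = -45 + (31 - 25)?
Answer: -975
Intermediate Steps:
O(X, Q) = -25 (O(X, Q) = 4 - (5*6 - 1) = 4 - (30 - 1) = 4 - 1*29 = 4 - 29 = -25)
A = -39 (A = -45 + 6 = -39)
g = 25 (g = (0 - 25)*(-1) = -25*(-1) = 25)
A*g = -39*25 = -975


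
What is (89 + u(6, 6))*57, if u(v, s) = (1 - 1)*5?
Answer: 5073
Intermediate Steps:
u(v, s) = 0 (u(v, s) = 0*5 = 0)
(89 + u(6, 6))*57 = (89 + 0)*57 = 89*57 = 5073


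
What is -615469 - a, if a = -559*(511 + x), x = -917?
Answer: -842423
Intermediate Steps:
a = 226954 (a = -559*(511 - 917) = -559*(-406) = 226954)
-615469 - a = -615469 - 1*226954 = -615469 - 226954 = -842423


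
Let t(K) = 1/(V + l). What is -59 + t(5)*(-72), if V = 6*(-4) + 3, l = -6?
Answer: -169/3 ≈ -56.333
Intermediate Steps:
V = -21 (V = -24 + 3 = -21)
t(K) = -1/27 (t(K) = 1/(-21 - 6) = 1/(-27) = -1/27)
-59 + t(5)*(-72) = -59 - 1/27*(-72) = -59 + 8/3 = -169/3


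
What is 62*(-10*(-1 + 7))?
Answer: -3720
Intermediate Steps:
62*(-10*(-1 + 7)) = 62*(-10*6) = 62*(-60) = -3720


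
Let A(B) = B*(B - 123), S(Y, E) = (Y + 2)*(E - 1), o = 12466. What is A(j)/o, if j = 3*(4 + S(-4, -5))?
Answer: -1800/6233 ≈ -0.28879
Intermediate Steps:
S(Y, E) = (-1 + E)*(2 + Y) (S(Y, E) = (2 + Y)*(-1 + E) = (-1 + E)*(2 + Y))
j = 48 (j = 3*(4 + (-2 - 1*(-4) + 2*(-5) - 5*(-4))) = 3*(4 + (-2 + 4 - 10 + 20)) = 3*(4 + 12) = 3*16 = 48)
A(B) = B*(-123 + B)
A(j)/o = (48*(-123 + 48))/12466 = (48*(-75))*(1/12466) = -3600*1/12466 = -1800/6233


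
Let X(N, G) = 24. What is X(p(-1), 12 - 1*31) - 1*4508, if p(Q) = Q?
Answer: -4484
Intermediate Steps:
X(p(-1), 12 - 1*31) - 1*4508 = 24 - 1*4508 = 24 - 4508 = -4484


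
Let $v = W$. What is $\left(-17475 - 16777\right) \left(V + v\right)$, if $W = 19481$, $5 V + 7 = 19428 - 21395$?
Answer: $- \frac{3268702612}{5} \approx -6.5374 \cdot 10^{8}$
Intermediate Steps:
$V = - \frac{1974}{5}$ ($V = - \frac{7}{5} + \frac{19428 - 21395}{5} = - \frac{7}{5} + \frac{1}{5} \left(-1967\right) = - \frac{7}{5} - \frac{1967}{5} = - \frac{1974}{5} \approx -394.8$)
$v = 19481$
$\left(-17475 - 16777\right) \left(V + v\right) = \left(-17475 - 16777\right) \left(- \frac{1974}{5} + 19481\right) = \left(-34252\right) \frac{95431}{5} = - \frac{3268702612}{5}$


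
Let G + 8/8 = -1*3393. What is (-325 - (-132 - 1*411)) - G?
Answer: 3612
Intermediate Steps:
G = -3394 (G = -1 - 1*3393 = -1 - 3393 = -3394)
(-325 - (-132 - 1*411)) - G = (-325 - (-132 - 1*411)) - 1*(-3394) = (-325 - (-132 - 411)) + 3394 = (-325 - 1*(-543)) + 3394 = (-325 + 543) + 3394 = 218 + 3394 = 3612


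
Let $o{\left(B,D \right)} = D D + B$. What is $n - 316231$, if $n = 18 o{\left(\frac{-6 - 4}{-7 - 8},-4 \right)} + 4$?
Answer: $-315927$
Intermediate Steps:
$o{\left(B,D \right)} = B + D^{2}$ ($o{\left(B,D \right)} = D^{2} + B = B + D^{2}$)
$n = 304$ ($n = 18 \left(\frac{-6 - 4}{-7 - 8} + \left(-4\right)^{2}\right) + 4 = 18 \left(- \frac{10}{-15} + 16\right) + 4 = 18 \left(\left(-10\right) \left(- \frac{1}{15}\right) + 16\right) + 4 = 18 \left(\frac{2}{3} + 16\right) + 4 = 18 \cdot \frac{50}{3} + 4 = 300 + 4 = 304$)
$n - 316231 = 304 - 316231 = -315927$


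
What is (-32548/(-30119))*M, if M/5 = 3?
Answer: 488220/30119 ≈ 16.210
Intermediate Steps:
M = 15 (M = 5*3 = 15)
(-32548/(-30119))*M = -32548/(-30119)*15 = -32548*(-1/30119)*15 = (32548/30119)*15 = 488220/30119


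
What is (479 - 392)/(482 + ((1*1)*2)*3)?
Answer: 87/488 ≈ 0.17828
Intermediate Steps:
(479 - 392)/(482 + ((1*1)*2)*3) = 87/(482 + (1*2)*3) = 87/(482 + 2*3) = 87/(482 + 6) = 87/488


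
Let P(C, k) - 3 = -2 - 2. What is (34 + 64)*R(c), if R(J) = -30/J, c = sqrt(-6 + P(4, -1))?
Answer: 420*I*sqrt(7) ≈ 1111.2*I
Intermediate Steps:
P(C, k) = -1 (P(C, k) = 3 + (-2 - 2) = 3 - 4 = -1)
c = I*sqrt(7) (c = sqrt(-6 - 1) = sqrt(-7) = I*sqrt(7) ≈ 2.6458*I)
R(J) = -30/J
(34 + 64)*R(c) = (34 + 64)*(-30*(-I*sqrt(7)/7)) = 98*(-(-30)*I*sqrt(7)/7) = 98*(30*I*sqrt(7)/7) = 420*I*sqrt(7)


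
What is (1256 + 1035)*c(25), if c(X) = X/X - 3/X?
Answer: 50402/25 ≈ 2016.1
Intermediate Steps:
c(X) = 1 - 3/X
(1256 + 1035)*c(25) = (1256 + 1035)*((-3 + 25)/25) = 2291*((1/25)*22) = 2291*(22/25) = 50402/25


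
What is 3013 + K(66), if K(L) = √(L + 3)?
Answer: 3013 + √69 ≈ 3021.3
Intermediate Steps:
K(L) = √(3 + L)
3013 + K(66) = 3013 + √(3 + 66) = 3013 + √69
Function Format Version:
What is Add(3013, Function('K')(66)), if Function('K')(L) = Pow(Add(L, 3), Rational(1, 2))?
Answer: Add(3013, Pow(69, Rational(1, 2))) ≈ 3021.3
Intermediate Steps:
Function('K')(L) = Pow(Add(3, L), Rational(1, 2))
Add(3013, Function('K')(66)) = Add(3013, Pow(Add(3, 66), Rational(1, 2))) = Add(3013, Pow(69, Rational(1, 2)))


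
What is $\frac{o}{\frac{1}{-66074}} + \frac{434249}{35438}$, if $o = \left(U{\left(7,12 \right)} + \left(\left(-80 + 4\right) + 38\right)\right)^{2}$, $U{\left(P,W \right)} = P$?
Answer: $- \frac{2250210291683}{35438} \approx -6.3497 \cdot 10^{7}$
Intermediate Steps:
$o = 961$ ($o = \left(7 + \left(\left(-80 + 4\right) + 38\right)\right)^{2} = \left(7 + \left(-76 + 38\right)\right)^{2} = \left(7 - 38\right)^{2} = \left(-31\right)^{2} = 961$)
$\frac{o}{\frac{1}{-66074}} + \frac{434249}{35438} = \frac{961}{\frac{1}{-66074}} + \frac{434249}{35438} = \frac{961}{- \frac{1}{66074}} + 434249 \cdot \frac{1}{35438} = 961 \left(-66074\right) + \frac{434249}{35438} = -63497114 + \frac{434249}{35438} = - \frac{2250210291683}{35438}$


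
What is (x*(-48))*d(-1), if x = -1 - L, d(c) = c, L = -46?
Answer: 2160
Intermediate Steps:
x = 45 (x = -1 - 1*(-46) = -1 + 46 = 45)
(x*(-48))*d(-1) = (45*(-48))*(-1) = -2160*(-1) = 2160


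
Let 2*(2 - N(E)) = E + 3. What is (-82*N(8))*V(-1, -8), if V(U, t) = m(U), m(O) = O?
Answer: -287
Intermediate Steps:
N(E) = ½ - E/2 (N(E) = 2 - (E + 3)/2 = 2 - (3 + E)/2 = 2 + (-3/2 - E/2) = ½ - E/2)
V(U, t) = U
(-82*N(8))*V(-1, -8) = -82*(½ - ½*8)*(-1) = -82*(½ - 4)*(-1) = -82*(-7/2)*(-1) = 287*(-1) = -287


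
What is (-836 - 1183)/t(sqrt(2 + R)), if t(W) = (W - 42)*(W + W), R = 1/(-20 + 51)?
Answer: 20863/36414 + 20863*sqrt(217)/18207 ≈ 17.453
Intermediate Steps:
R = 1/31 ≈ 0.032258
t(W) = 2*W*(-42 + W) (t(W) = (-42 + W)*(2*W) = 2*W*(-42 + W))
(-836 - 1183)/t(sqrt(2 + R)) = (-836 - 1183)/((2*sqrt(2 + 1/31)*(-42 + sqrt(2 + 1/31)))) = -2019*sqrt(217)/(42*(-42 + sqrt(63/31))) = -2019*sqrt(217)/(42*(-42 + 3*sqrt(217)/31)) = -673*sqrt(217)/(14*(-42 + 3*sqrt(217)/31))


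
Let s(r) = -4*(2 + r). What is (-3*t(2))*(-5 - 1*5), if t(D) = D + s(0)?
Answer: -180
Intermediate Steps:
s(r) = -8 - 4*r
t(D) = -8 + D (t(D) = D + (-8 - 4*0) = D + (-8 + 0) = D - 8 = -8 + D)
(-3*t(2))*(-5 - 1*5) = (-3*(-8 + 2))*(-5 - 1*5) = (-3*(-6))*(-5 - 5) = 18*(-10) = -180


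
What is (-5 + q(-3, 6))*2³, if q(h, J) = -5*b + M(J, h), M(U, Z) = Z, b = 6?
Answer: -304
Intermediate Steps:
q(h, J) = -30 + h (q(h, J) = -5*6 + h = -30 + h)
(-5 + q(-3, 6))*2³ = (-5 + (-30 - 3))*2³ = (-5 - 33)*8 = -38*8 = -304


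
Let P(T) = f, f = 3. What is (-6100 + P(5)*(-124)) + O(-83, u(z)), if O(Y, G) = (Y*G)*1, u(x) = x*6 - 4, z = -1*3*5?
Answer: 1330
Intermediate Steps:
z = -15 (z = -3*5 = -15)
P(T) = 3
u(x) = -4 + 6*x (u(x) = 6*x - 4 = -4 + 6*x)
O(Y, G) = G*Y (O(Y, G) = (G*Y)*1 = G*Y)
(-6100 + P(5)*(-124)) + O(-83, u(z)) = (-6100 + 3*(-124)) + (-4 + 6*(-15))*(-83) = (-6100 - 372) + (-4 - 90)*(-83) = -6472 - 94*(-83) = -6472 + 7802 = 1330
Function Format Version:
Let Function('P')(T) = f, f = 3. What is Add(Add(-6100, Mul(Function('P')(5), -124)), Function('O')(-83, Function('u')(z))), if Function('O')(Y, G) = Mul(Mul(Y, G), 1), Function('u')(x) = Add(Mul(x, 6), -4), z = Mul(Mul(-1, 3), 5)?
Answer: 1330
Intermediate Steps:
z = -15 (z = Mul(-3, 5) = -15)
Function('P')(T) = 3
Function('u')(x) = Add(-4, Mul(6, x)) (Function('u')(x) = Add(Mul(6, x), -4) = Add(-4, Mul(6, x)))
Function('O')(Y, G) = Mul(G, Y) (Function('O')(Y, G) = Mul(Mul(G, Y), 1) = Mul(G, Y))
Add(Add(-6100, Mul(Function('P')(5), -124)), Function('O')(-83, Function('u')(z))) = Add(Add(-6100, Mul(3, -124)), Mul(Add(-4, Mul(6, -15)), -83)) = Add(Add(-6100, -372), Mul(Add(-4, -90), -83)) = Add(-6472, Mul(-94, -83)) = Add(-6472, 7802) = 1330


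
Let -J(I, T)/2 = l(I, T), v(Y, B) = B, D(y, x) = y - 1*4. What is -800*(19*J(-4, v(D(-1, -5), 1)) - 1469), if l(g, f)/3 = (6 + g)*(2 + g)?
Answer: 810400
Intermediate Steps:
D(y, x) = -4 + y (D(y, x) = y - 4 = -4 + y)
l(g, f) = 3*(2 + g)*(6 + g) (l(g, f) = 3*((6 + g)*(2 + g)) = 3*((2 + g)*(6 + g)) = 3*(2 + g)*(6 + g))
J(I, T) = -72 - 48*I - 6*I² (J(I, T) = -2*(36 + 3*I² + 24*I) = -72 - 48*I - 6*I²)
-800*(19*J(-4, v(D(-1, -5), 1)) - 1469) = -800*(19*(-72 - 48*(-4) - 6*(-4)²) - 1469) = -800*(19*(-72 + 192 - 6*16) - 1469) = -800*(19*(-72 + 192 - 96) - 1469) = -800*(19*24 - 1469) = -800*(456 - 1469) = -800*(-1013) = 810400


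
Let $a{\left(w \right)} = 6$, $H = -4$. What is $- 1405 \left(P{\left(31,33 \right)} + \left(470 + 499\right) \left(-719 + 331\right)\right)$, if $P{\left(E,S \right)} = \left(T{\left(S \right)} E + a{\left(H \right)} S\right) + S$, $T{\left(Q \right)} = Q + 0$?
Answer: $526478790$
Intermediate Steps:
$T{\left(Q \right)} = Q$
$P{\left(E,S \right)} = 7 S + E S$ ($P{\left(E,S \right)} = \left(S E + 6 S\right) + S = \left(E S + 6 S\right) + S = \left(6 S + E S\right) + S = 7 S + E S$)
$- 1405 \left(P{\left(31,33 \right)} + \left(470 + 499\right) \left(-719 + 331\right)\right) = - 1405 \left(33 \left(7 + 31\right) + \left(470 + 499\right) \left(-719 + 331\right)\right) = - 1405 \left(33 \cdot 38 + 969 \left(-388\right)\right) = - 1405 \left(1254 - 375972\right) = \left(-1405\right) \left(-374718\right) = 526478790$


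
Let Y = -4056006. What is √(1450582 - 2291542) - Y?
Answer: 4056006 + 48*I*√365 ≈ 4.056e+6 + 917.04*I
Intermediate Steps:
√(1450582 - 2291542) - Y = √(1450582 - 2291542) - 1*(-4056006) = √(-840960) + 4056006 = 48*I*√365 + 4056006 = 4056006 + 48*I*√365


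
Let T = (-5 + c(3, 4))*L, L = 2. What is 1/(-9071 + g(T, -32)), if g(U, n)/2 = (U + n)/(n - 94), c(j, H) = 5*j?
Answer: -21/190487 ≈ -0.00011024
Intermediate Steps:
T = 20 (T = (-5 + 5*3)*2 = (-5 + 15)*2 = 10*2 = 20)
g(U, n) = 2*(U + n)/(-94 + n) (g(U, n) = 2*((U + n)/(n - 94)) = 2*((U + n)/(-94 + n)) = 2*(U + n)/(-94 + n))
1/(-9071 + g(T, -32)) = 1/(-9071 + 2*(20 - 32)/(-94 - 32)) = 1/(-9071 + 2*(-12)/(-126)) = 1/(-9071 + 2*(-1/126)*(-12)) = 1/(-9071 + 4/21) = 1/(-190487/21) = -21/190487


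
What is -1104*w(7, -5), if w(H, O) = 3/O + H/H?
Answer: -2208/5 ≈ -441.60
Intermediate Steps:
w(H, O) = 1 + 3/O (w(H, O) = 3/O + 1 = 1 + 3/O)
-1104*w(7, -5) = -1104*(3 - 5)/(-5) = -(-1104)*(-2)/5 = -1104*⅖ = -2208/5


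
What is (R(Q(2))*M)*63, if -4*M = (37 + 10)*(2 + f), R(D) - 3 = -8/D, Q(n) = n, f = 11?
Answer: 38493/4 ≈ 9623.3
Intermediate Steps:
R(D) = 3 - 8/D
M = -611/4 (M = -(37 + 10)*(2 + 11)/4 = -47*13/4 = -¼*611 = -611/4 ≈ -152.75)
(R(Q(2))*M)*63 = ((3 - 8/2)*(-611/4))*63 = ((3 - 8*½)*(-611/4))*63 = ((3 - 4)*(-611/4))*63 = -1*(-611/4)*63 = (611/4)*63 = 38493/4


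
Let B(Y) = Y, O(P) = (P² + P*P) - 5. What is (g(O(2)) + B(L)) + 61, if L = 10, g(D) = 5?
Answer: 76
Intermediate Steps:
O(P) = -5 + 2*P² (O(P) = (P² + P²) - 5 = 2*P² - 5 = -5 + 2*P²)
(g(O(2)) + B(L)) + 61 = (5 + 10) + 61 = 15 + 61 = 76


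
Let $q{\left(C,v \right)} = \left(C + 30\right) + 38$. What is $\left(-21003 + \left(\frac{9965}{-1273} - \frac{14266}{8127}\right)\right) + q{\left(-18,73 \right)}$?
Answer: $- \frac{30981712948}{1477953} \approx -20963.0$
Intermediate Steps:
$q{\left(C,v \right)} = 68 + C$ ($q{\left(C,v \right)} = \left(30 + C\right) + 38 = 68 + C$)
$\left(-21003 + \left(\frac{9965}{-1273} - \frac{14266}{8127}\right)\right) + q{\left(-18,73 \right)} = \left(-21003 + \left(\frac{9965}{-1273} - \frac{14266}{8127}\right)\right) + \left(68 - 18\right) = \left(-21003 + \left(9965 \left(- \frac{1}{1273}\right) - \frac{2038}{1161}\right)\right) + 50 = \left(-21003 - \frac{14163739}{1477953}\right) + 50 = - \frac{31055610598}{1477953} + 50 = - \frac{30981712948}{1477953}$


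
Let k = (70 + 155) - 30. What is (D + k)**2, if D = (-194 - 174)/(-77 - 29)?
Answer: 110649361/2809 ≈ 39391.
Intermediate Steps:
k = 195 (k = 225 - 30 = 195)
D = 184/53 (D = -368/(-106) = -368*(-1/106) = 184/53 ≈ 3.4717)
(D + k)**2 = (184/53 + 195)**2 = (10519/53)**2 = 110649361/2809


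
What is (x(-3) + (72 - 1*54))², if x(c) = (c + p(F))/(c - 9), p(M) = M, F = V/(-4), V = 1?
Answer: 769129/2304 ≈ 333.82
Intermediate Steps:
F = -¼ (F = 1/(-4) = 1*(-¼) = -¼ ≈ -0.25000)
x(c) = (-¼ + c)/(-9 + c) (x(c) = (c - ¼)/(c - 9) = (-¼ + c)/(-9 + c))
(x(-3) + (72 - 1*54))² = ((-¼ - 3)/(-9 - 3) + (72 - 1*54))² = (-13/4/(-12) + (72 - 54))² = (-1/12*(-13/4) + 18)² = (13/48 + 18)² = (877/48)² = 769129/2304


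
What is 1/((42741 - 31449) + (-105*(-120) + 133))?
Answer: 1/24025 ≈ 4.1623e-5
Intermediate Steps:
1/((42741 - 31449) + (-105*(-120) + 133)) = 1/(11292 + (12600 + 133)) = 1/(11292 + 12733) = 1/24025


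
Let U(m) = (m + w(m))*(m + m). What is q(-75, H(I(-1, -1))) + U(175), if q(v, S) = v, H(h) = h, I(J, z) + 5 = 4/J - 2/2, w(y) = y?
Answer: 122425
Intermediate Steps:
I(J, z) = -6 + 4/J (I(J, z) = -5 + (4/J - 2/2) = -5 + (4/J - 2*1/2) = -5 + (4/J - 1) = -5 + (-1 + 4/J) = -6 + 4/J)
U(m) = 4*m**2 (U(m) = (m + m)*(m + m) = (2*m)*(2*m) = 4*m**2)
q(-75, H(I(-1, -1))) + U(175) = -75 + 4*175**2 = -75 + 4*30625 = -75 + 122500 = 122425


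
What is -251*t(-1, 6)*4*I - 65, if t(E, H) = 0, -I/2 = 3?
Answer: -65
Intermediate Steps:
I = -6 (I = -2*3 = -6)
-251*t(-1, 6)*4*I - 65 = -251*0*4*(-6) - 65 = -0*(-6) - 65 = -251*0 - 65 = 0 - 65 = -65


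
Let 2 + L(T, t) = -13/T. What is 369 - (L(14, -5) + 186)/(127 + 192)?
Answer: 149581/406 ≈ 368.43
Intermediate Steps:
L(T, t) = -2 - 13/T
369 - (L(14, -5) + 186)/(127 + 192) = 369 - ((-2 - 13/14) + 186)/(127 + 192) = 369 - ((-2 - 13*1/14) + 186)/319 = 369 - ((-2 - 13/14) + 186)/319 = 369 - (-41/14 + 186)/319 = 369 - 2563/(14*319) = 369 - 1*233/406 = 369 - 233/406 = 149581/406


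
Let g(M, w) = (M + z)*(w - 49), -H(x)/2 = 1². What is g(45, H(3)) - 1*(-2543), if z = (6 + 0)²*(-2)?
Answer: 3920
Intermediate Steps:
z = -72 (z = 6²*(-2) = 36*(-2) = -72)
H(x) = -2 (H(x) = -2*1² = -2*1 = -2)
g(M, w) = (-72 + M)*(-49 + w) (g(M, w) = (M - 72)*(w - 49) = (-72 + M)*(-49 + w))
g(45, H(3)) - 1*(-2543) = (3528 - 72*(-2) - 49*45 + 45*(-2)) - 1*(-2543) = (3528 + 144 - 2205 - 90) + 2543 = 1377 + 2543 = 3920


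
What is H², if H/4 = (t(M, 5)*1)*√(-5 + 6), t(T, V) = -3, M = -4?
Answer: 144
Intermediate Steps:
H = -12 (H = 4*((-3*1)*√(-5 + 6)) = 4*(-3*√1) = 4*(-3*1) = 4*(-3) = -12)
H² = (-12)² = 144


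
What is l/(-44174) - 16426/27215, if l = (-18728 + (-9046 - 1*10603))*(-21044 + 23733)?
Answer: 2807746815771/1202195410 ≈ 2335.5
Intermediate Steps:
l = -103195753 (l = (-18728 + (-9046 - 10603))*2689 = (-18728 - 19649)*2689 = -38377*2689 = -103195753)
l/(-44174) - 16426/27215 = -103195753/(-44174) - 16426/27215 = -103195753*(-1/44174) - 16426*1/27215 = 103195753/44174 - 16426/27215 = 2807746815771/1202195410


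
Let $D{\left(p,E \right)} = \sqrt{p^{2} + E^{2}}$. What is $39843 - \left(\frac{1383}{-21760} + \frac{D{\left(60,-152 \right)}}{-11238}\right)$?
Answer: $\frac{866985063}{21760} + \frac{2 \sqrt{1669}}{5619} \approx 39843.0$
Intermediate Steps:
$D{\left(p,E \right)} = \sqrt{E^{2} + p^{2}}$
$39843 - \left(\frac{1383}{-21760} + \frac{D{\left(60,-152 \right)}}{-11238}\right) = 39843 - \left(\frac{1383}{-21760} + \frac{\sqrt{\left(-152\right)^{2} + 60^{2}}}{-11238}\right) = 39843 - \left(1383 \left(- \frac{1}{21760}\right) + \sqrt{23104 + 3600} \left(- \frac{1}{11238}\right)\right) = 39843 - \left(- \frac{1383}{21760} + \sqrt{26704} \left(- \frac{1}{11238}\right)\right) = 39843 - \left(- \frac{1383}{21760} + 4 \sqrt{1669} \left(- \frac{1}{11238}\right)\right) = 39843 - \left(- \frac{1383}{21760} - \frac{2 \sqrt{1669}}{5619}\right) = 39843 + \left(\frac{1383}{21760} + \frac{2 \sqrt{1669}}{5619}\right) = \frac{866985063}{21760} + \frac{2 \sqrt{1669}}{5619}$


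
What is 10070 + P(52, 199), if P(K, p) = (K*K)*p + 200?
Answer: 548366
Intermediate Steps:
P(K, p) = 200 + p*K² (P(K, p) = K²*p + 200 = p*K² + 200 = 200 + p*K²)
10070 + P(52, 199) = 10070 + (200 + 199*52²) = 10070 + (200 + 199*2704) = 10070 + (200 + 538096) = 10070 + 538296 = 548366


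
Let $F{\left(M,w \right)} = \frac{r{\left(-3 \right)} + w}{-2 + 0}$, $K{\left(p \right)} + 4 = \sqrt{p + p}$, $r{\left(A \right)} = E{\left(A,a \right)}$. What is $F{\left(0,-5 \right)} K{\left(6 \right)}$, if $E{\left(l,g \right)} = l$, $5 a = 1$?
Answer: $-16 + 8 \sqrt{3} \approx -2.1436$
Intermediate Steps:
$a = \frac{1}{5}$ ($a = \frac{1}{5} \cdot 1 = \frac{1}{5} \approx 0.2$)
$r{\left(A \right)} = A$
$K{\left(p \right)} = -4 + \sqrt{2} \sqrt{p}$ ($K{\left(p \right)} = -4 + \sqrt{p + p} = -4 + \sqrt{2 p} = -4 + \sqrt{2} \sqrt{p}$)
$F{\left(M,w \right)} = \frac{3}{2} - \frac{w}{2}$ ($F{\left(M,w \right)} = \frac{-3 + w}{-2 + 0} = \frac{-3 + w}{-2} = \left(-3 + w\right) \left(- \frac{1}{2}\right) = \frac{3}{2} - \frac{w}{2}$)
$F{\left(0,-5 \right)} K{\left(6 \right)} = \left(\frac{3}{2} - - \frac{5}{2}\right) \left(-4 + \sqrt{2} \sqrt{6}\right) = \left(\frac{3}{2} + \frac{5}{2}\right) \left(-4 + 2 \sqrt{3}\right) = 4 \left(-4 + 2 \sqrt{3}\right) = -16 + 8 \sqrt{3}$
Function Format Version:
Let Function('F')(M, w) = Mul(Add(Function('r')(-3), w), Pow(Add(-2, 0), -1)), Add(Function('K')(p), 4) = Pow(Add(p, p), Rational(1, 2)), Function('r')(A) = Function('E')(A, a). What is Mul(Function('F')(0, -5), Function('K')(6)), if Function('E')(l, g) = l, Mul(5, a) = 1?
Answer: Add(-16, Mul(8, Pow(3, Rational(1, 2)))) ≈ -2.1436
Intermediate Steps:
a = Rational(1, 5) (a = Mul(Rational(1, 5), 1) = Rational(1, 5) ≈ 0.20000)
Function('r')(A) = A
Function('K')(p) = Add(-4, Mul(Pow(2, Rational(1, 2)), Pow(p, Rational(1, 2)))) (Function('K')(p) = Add(-4, Pow(Add(p, p), Rational(1, 2))) = Add(-4, Pow(Mul(2, p), Rational(1, 2))) = Add(-4, Mul(Pow(2, Rational(1, 2)), Pow(p, Rational(1, 2)))))
Function('F')(M, w) = Add(Rational(3, 2), Mul(Rational(-1, 2), w)) (Function('F')(M, w) = Mul(Add(-3, w), Pow(Add(-2, 0), -1)) = Mul(Add(-3, w), Pow(-2, -1)) = Mul(Add(-3, w), Rational(-1, 2)) = Add(Rational(3, 2), Mul(Rational(-1, 2), w)))
Mul(Function('F')(0, -5), Function('K')(6)) = Mul(Add(Rational(3, 2), Mul(Rational(-1, 2), -5)), Add(-4, Mul(Pow(2, Rational(1, 2)), Pow(6, Rational(1, 2))))) = Mul(Add(Rational(3, 2), Rational(5, 2)), Add(-4, Mul(2, Pow(3, Rational(1, 2))))) = Mul(4, Add(-4, Mul(2, Pow(3, Rational(1, 2))))) = Add(-16, Mul(8, Pow(3, Rational(1, 2))))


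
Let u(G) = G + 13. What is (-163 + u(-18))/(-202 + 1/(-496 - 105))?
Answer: 100968/121403 ≈ 0.83168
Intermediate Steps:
u(G) = 13 + G
(-163 + u(-18))/(-202 + 1/(-496 - 105)) = (-163 + (13 - 18))/(-202 + 1/(-496 - 105)) = (-163 - 5)/(-202 + 1/(-601)) = -168/(-202 - 1/601) = -168/(-121403/601) = -168*(-601/121403) = 100968/121403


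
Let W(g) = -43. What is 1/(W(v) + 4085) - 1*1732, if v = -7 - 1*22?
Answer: -7000743/4042 ≈ -1732.0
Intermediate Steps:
v = -29 (v = -7 - 22 = -29)
1/(W(v) + 4085) - 1*1732 = 1/(-43 + 4085) - 1*1732 = 1/4042 - 1732 = -7000743/4042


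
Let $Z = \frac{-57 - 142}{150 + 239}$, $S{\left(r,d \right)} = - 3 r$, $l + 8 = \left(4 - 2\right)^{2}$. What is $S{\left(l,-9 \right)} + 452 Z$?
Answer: $- \frac{85280}{389} \approx -219.23$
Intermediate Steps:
$l = -4$ ($l = -8 + \left(4 - 2\right)^{2} = -8 + 2^{2} = -8 + 4 = -4$)
$Z = - \frac{199}{389} \approx -0.51157$
$S{\left(l,-9 \right)} + 452 Z = \left(-3\right) \left(-4\right) + 452 \left(- \frac{199}{389}\right) = 12 - \frac{89948}{389} = - \frac{85280}{389}$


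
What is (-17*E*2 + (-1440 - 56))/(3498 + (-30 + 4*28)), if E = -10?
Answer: -289/895 ≈ -0.32291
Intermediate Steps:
(-17*E*2 + (-1440 - 56))/(3498 + (-30 + 4*28)) = (-17*(-10)*2 + (-1440 - 56))/(3498 + (-30 + 4*28)) = (170*2 - 1496)/(3498 + (-30 + 112)) = (340 - 1496)/(3498 + 82) = -1156/3580 = -1156*1/3580 = -289/895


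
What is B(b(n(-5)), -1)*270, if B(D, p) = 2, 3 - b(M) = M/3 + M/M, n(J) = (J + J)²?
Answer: 540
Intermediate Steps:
n(J) = 4*J² (n(J) = (2*J)² = 4*J²)
b(M) = 2 - M/3 (b(M) = 3 - (M/3 + M/M) = 3 - (M*(⅓) + 1) = 3 - (M/3 + 1) = 3 - (1 + M/3) = 3 + (-1 - M/3) = 2 - M/3)
B(b(n(-5)), -1)*270 = 2*270 = 540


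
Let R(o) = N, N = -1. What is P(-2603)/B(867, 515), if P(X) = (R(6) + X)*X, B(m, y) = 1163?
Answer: 6778212/1163 ≈ 5828.2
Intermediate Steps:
R(o) = -1
P(X) = X*(-1 + X) (P(X) = (-1 + X)*X = X*(-1 + X))
P(-2603)/B(867, 515) = -2603*(-1 - 2603)/1163 = -2603*(-2604)*(1/1163) = 6778212*(1/1163) = 6778212/1163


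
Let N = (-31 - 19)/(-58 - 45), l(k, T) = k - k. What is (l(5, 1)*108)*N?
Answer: 0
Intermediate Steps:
l(k, T) = 0
N = 50/103 (N = -50/(-103) = -50*(-1/103) = 50/103 ≈ 0.48544)
(l(5, 1)*108)*N = (0*108)*(50/103) = 0*(50/103) = 0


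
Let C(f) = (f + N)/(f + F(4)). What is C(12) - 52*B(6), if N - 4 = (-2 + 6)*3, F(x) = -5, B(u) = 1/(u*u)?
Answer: 23/9 ≈ 2.5556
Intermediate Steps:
B(u) = u⁻² (B(u) = 1/(u²) = u⁻²)
N = 16 (N = 4 + (-2 + 6)*3 = 4 + 4*3 = 4 + 12 = 16)
C(f) = (16 + f)/(-5 + f) (C(f) = (f + 16)/(f - 5) = (16 + f)/(-5 + f))
C(12) - 52*B(6) = (16 + 12)/(-5 + 12) - 52/6² = 28/7 - 52*1/36 = (⅐)*28 - 13/9 = 4 - 13/9 = 23/9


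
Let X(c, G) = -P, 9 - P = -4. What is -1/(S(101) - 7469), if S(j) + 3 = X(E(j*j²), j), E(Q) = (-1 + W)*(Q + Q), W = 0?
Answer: 1/7485 ≈ 0.00013360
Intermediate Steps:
P = 13 (P = 9 - 1*(-4) = 9 + 4 = 13)
E(Q) = -2*Q (E(Q) = (-1 + 0)*(Q + Q) = -2*Q)
X(c, G) = -13 (X(c, G) = -1*13 = -13)
S(j) = -16 (S(j) = -3 - 13 = -16)
-1/(S(101) - 7469) = -1/(-16 - 7469) = -1/(-7485) = -1*(-1/7485) = 1/7485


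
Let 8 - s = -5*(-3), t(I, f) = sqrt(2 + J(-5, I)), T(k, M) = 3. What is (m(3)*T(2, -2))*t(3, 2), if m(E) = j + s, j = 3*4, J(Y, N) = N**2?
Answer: 15*sqrt(11) ≈ 49.749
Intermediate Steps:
t(I, f) = sqrt(2 + I**2)
s = -7 (s = 8 - (-5)*(-3) = 8 - 1*15 = 8 - 15 = -7)
j = 12
m(E) = 5 (m(E) = 12 - 7 = 5)
(m(3)*T(2, -2))*t(3, 2) = (5*3)*sqrt(2 + 3**2) = 15*sqrt(2 + 9) = 15*sqrt(11)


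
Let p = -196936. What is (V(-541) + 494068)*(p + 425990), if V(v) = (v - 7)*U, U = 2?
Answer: 112917208488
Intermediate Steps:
V(v) = -14 + 2*v (V(v) = (v - 7)*2 = (-7 + v)*2 = -14 + 2*v)
(V(-541) + 494068)*(p + 425990) = ((-14 + 2*(-541)) + 494068)*(-196936 + 425990) = ((-14 - 1082) + 494068)*229054 = (-1096 + 494068)*229054 = 492972*229054 = 112917208488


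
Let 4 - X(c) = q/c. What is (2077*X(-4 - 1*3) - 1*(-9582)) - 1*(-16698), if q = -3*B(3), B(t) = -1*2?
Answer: 254578/7 ≈ 36368.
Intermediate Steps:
B(t) = -2
q = 6 (q = -3*(-2) = 6)
X(c) = 4 - 6/c
(2077*X(-4 - 1*3) - 1*(-9582)) - 1*(-16698) = (2077*(4 - 6/(-4 - 1*3)) - 1*(-9582)) - 1*(-16698) = (2077*(4 - 6/(-4 - 3)) + 9582) + 16698 = (2077*(4 - 6/(-7)) + 9582) + 16698 = (2077*(4 - 6*(-⅐)) + 9582) + 16698 = (2077*(4 + 6/7) + 9582) + 16698 = (2077*(34/7) + 9582) + 16698 = (70618/7 + 9582) + 16698 = 137692/7 + 16698 = 254578/7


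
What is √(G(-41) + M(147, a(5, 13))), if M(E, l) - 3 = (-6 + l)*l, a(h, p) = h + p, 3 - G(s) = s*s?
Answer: I*√1459 ≈ 38.197*I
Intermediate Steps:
G(s) = 3 - s² (G(s) = 3 - s*s = 3 - s²)
M(E, l) = 3 + l*(-6 + l) (M(E, l) = 3 + (-6 + l)*l = 3 + l*(-6 + l))
√(G(-41) + M(147, a(5, 13))) = √((3 - 1*(-41)²) + (3 + (5 + 13)² - 6*(5 + 13))) = √((3 - 1*1681) + (3 + 18² - 6*18)) = √((3 - 1681) + (3 + 324 - 108)) = √(-1678 + 219) = √(-1459) = I*√1459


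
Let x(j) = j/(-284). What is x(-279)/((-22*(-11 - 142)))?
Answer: 31/106216 ≈ 0.00029186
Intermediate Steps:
x(j) = -j/284 (x(j) = j*(-1/284) = -j/284)
x(-279)/((-22*(-11 - 142))) = (-1/284*(-279))/((-22*(-11 - 142))) = 279/(284*((-22*(-153)))) = (279/284)/3366 = (279/284)*(1/3366) = 31/106216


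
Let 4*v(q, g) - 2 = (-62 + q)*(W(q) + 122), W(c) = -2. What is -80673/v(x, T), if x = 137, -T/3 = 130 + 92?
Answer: -161346/4501 ≈ -35.847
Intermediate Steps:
T = -666 (T = -3*(130 + 92) = -3*222 = -666)
v(q, g) = -3719/2 + 30*q (v(q, g) = 1/2 + ((-62 + q)*(-2 + 122))/4 = 1/2 + ((-62 + q)*120)/4 = 1/2 + (-7440 + 120*q)/4 = 1/2 + (-1860 + 30*q) = -3719/2 + 30*q)
-80673/v(x, T) = -80673/(-3719/2 + 30*137) = -80673/(-3719/2 + 4110) = -80673/4501/2 = -80673*2/4501 = -161346/4501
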